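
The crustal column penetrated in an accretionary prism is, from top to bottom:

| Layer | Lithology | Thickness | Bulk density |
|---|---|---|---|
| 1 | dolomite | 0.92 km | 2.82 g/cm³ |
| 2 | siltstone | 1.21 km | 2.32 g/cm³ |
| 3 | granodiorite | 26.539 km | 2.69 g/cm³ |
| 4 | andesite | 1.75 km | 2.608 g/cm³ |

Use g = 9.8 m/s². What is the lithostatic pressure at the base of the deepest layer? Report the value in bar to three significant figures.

7970 bar

dolomite: 2820 kg/m³ × 9.8 m/s² × 920 m = 2.543×10^7 Pa = 254.3 bar
siltstone: 2320 kg/m³ × 9.8 m/s² × 1210 m = 2.751×10^7 Pa = 275.1 bar
granodiorite: 2690 kg/m³ × 9.8 m/s² × 26539 m = 6.996×10^8 Pa = 6996 bar
andesite: 2608 kg/m³ × 9.8 m/s² × 1750 m = 4.473×10^7 Pa = 447.3 bar
Total = 254.3 + 275.1 + 6996 + 447.3 = 7972.8 bar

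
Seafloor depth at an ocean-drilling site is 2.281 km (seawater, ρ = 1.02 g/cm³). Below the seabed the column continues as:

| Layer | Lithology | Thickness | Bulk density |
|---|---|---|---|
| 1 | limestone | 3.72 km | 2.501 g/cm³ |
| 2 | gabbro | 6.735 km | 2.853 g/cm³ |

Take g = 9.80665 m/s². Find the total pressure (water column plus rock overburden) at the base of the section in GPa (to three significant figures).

0.302 GPa

seawater: 1020 kg/m³ × 9.80665 m/s² × 2281 m = 2.282×10^7 Pa = 0.02282 GPa
limestone: 2501 kg/m³ × 9.80665 m/s² × 3720 m = 9.124×10^7 Pa = 0.09124 GPa
gabbro: 2853 kg/m³ × 9.80665 m/s² × 6735 m = 1.884×10^8 Pa = 0.1884 GPa
Total = 0.02282 + 0.09124 + 0.1884 = 0.30249 GPa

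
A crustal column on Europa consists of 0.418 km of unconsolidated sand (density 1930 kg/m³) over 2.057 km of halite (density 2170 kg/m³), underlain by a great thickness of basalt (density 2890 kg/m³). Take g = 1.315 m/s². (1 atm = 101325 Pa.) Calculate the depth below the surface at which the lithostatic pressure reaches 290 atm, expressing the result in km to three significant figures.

8.38 km

Pressure at base of upper layers: 1930×1.315×418 + 2170×1.315×2057 = 6.931×10^6 Pa = 68.40 atm
Remaining pressure to be supplied by basalt: 2.938×10^7 − 6.931×10^6 = 2.245×10^7 Pa
Additional depth in basalt = 2.245×10^7 Pa / (2890 kg/m³ × 1.315 m/s²) = 5908.3 m
Total depth = 2475 m + 5908.3 m = 8383.3 m
= 8.3833 km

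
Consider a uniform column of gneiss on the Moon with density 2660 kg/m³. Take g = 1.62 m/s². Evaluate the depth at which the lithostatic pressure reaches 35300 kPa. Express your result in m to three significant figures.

8190 m

h = P/(ρg) = 35300 kPa / (2660 kg/m³ × 1.62 m/s²) = 3.530×10^7 Pa / 4309.2 Pa/m = 8191.8 m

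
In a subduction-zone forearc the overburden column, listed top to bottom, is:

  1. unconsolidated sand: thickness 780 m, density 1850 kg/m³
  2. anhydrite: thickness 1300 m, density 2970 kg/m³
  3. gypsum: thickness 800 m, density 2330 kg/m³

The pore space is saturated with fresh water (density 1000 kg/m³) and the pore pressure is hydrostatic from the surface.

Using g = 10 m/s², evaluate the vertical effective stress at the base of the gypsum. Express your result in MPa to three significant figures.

Overburden (lithostatic) stress σ_v:
unconsolidated sand: 1850 kg/m³ × 10 m/s² × 780 m = 1.443×10^7 Pa = 14.43 MPa
anhydrite: 2970 kg/m³ × 10 m/s² × 1300 m = 3.861×10^7 Pa = 38.61 MPa
gypsum: 2330 kg/m³ × 10 m/s² × 800 m = 1.864×10^7 Pa = 18.64 MPa
Total = 14.43 + 38.61 + 18.64 = 71.680 MPa
Pore pressure P_p = 1000 kg/m³ × 10 m/s² × 2880 m = 2.880×10^7 Pa = 28.80 MPa
Effective stress σ' = σ_v − P_p = 71.68 − 28.80 = 42.880 MPa

42.9 MPa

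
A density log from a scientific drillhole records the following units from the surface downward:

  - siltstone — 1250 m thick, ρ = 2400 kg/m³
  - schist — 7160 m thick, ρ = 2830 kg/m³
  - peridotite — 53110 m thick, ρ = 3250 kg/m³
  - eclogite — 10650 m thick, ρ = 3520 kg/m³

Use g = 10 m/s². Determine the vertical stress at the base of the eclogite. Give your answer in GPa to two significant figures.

2.3 GPa

siltstone: 2400 kg/m³ × 10 m/s² × 1250 m = 3.000×10^7 Pa = 0.03000 GPa
schist: 2830 kg/m³ × 10 m/s² × 7160 m = 2.026×10^8 Pa = 0.2026 GPa
peridotite: 3250 kg/m³ × 10 m/s² × 53110 m = 1.726×10^9 Pa = 1.726 GPa
eclogite: 3520 kg/m³ × 10 m/s² × 10650 m = 3.749×10^8 Pa = 0.3749 GPa
Total = 0.03000 + 0.2026 + 1.726 + 0.3749 = 2.3336 GPa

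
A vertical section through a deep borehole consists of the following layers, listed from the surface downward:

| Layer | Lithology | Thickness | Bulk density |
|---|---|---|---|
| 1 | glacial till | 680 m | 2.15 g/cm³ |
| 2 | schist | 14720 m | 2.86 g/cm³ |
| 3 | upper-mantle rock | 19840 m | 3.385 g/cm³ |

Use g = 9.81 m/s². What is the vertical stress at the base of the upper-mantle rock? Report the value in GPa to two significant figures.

glacial till: 2150 kg/m³ × 9.81 m/s² × 680 m = 1.434×10^7 Pa = 0.01434 GPa
schist: 2860 kg/m³ × 9.81 m/s² × 14720 m = 4.130×10^8 Pa = 0.4130 GPa
upper-mantle rock: 3385 kg/m³ × 9.81 m/s² × 19840 m = 6.588×10^8 Pa = 0.6588 GPa
Total = 0.01434 + 0.4130 + 0.6588 = 1.0862 GPa

1.1 GPa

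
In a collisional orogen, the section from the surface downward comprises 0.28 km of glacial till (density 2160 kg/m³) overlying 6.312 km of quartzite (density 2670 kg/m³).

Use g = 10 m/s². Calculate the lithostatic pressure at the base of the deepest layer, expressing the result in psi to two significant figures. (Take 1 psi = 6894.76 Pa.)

glacial till: 2160 kg/m³ × 10 m/s² × 280 m = 6.048×10^6 Pa = 877.2 psi
quartzite: 2670 kg/m³ × 10 m/s² × 6312 m = 1.685×10^8 Pa = 24443 psi
Total = 877.2 + 24443 = 25320 psi

25000 psi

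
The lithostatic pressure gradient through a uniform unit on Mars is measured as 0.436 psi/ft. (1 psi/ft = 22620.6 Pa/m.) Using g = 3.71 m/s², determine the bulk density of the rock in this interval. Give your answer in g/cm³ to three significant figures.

2.66 g/cm³

ρ = (dP/dz)/g = 0.436 psi/ft / 3.71 m/s² = 9862.6 Pa/m / 3.71 m/s² = 2658.4 kg/m³
= 2.658 g/cm³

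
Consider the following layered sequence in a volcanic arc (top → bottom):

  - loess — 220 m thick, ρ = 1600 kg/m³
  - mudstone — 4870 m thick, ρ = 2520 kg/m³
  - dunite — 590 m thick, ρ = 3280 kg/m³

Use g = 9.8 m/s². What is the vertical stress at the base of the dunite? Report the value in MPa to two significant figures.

140 MPa

loess: 1600 kg/m³ × 9.8 m/s² × 220 m = 3.450×10^6 Pa = 3.450 MPa
mudstone: 2520 kg/m³ × 9.8 m/s² × 4870 m = 1.203×10^8 Pa = 120.3 MPa
dunite: 3280 kg/m³ × 9.8 m/s² × 590 m = 1.896×10^7 Pa = 18.96 MPa
Total = 3.450 + 120.3 + 18.96 = 142.68 MPa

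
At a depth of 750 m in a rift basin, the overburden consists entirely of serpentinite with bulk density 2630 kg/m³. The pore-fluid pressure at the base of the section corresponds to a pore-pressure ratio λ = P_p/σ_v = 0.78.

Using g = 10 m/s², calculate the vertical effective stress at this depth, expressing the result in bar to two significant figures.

43 bar

Overburden (lithostatic) stress σ_v:
serpentinite: 2630 kg/m³ × 10 m/s² × 750 m = 1.972×10^7 Pa = 19.73 MPa
Pore pressure P_p = λ·σ_v = 0.78 × 19.73 MPa = 15.39 MPa
Effective stress σ' = σ_v − P_p = 19.73 − 15.39 = 4.3395 MPa = 43.395 bar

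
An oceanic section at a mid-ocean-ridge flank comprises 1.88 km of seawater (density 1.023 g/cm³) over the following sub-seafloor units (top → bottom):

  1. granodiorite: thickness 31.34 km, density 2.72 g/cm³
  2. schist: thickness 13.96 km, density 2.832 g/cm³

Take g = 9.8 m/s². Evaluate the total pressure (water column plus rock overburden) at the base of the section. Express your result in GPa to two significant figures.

1.2 GPa

seawater: 1023 kg/m³ × 9.8 m/s² × 1880 m = 1.885×10^7 Pa = 0.01885 GPa
granodiorite: 2720 kg/m³ × 9.8 m/s² × 31340 m = 8.354×10^8 Pa = 0.8354 GPa
schist: 2832 kg/m³ × 9.8 m/s² × 13960 m = 3.874×10^8 Pa = 0.3874 GPa
Total = 0.01885 + 0.8354 + 0.3874 = 1.2417 GPa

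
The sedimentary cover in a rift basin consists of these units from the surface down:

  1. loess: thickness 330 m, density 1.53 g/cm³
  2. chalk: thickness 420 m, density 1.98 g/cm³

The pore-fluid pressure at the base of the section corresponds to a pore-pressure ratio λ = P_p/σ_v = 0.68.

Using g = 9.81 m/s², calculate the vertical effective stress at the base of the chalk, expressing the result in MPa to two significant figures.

4.2 MPa

Overburden (lithostatic) stress σ_v:
loess: 1530 kg/m³ × 9.81 m/s² × 330 m = 4.953×10^6 Pa = 4.953 MPa
chalk: 1980 kg/m³ × 9.81 m/s² × 420 m = 8.158×10^6 Pa = 8.158 MPa
Total = 4.953 + 8.158 = 13.111 MPa
Pore pressure P_p = λ·σ_v = 0.68 × 13.11 MPa = 8.916 MPa
Effective stress σ' = σ_v − P_p = 13.11 − 8.916 = 4.1955 MPa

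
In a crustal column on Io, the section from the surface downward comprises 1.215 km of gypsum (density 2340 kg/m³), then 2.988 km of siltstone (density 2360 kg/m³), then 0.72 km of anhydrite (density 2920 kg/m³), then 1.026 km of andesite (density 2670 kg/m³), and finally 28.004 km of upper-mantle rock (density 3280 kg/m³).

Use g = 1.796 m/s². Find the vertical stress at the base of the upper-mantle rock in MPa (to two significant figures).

190 MPa

gypsum: 2340 kg/m³ × 1.796 m/s² × 1215 m = 5.106×10^6 Pa = 5.106 MPa
siltstone: 2360 kg/m³ × 1.796 m/s² × 2988 m = 1.266×10^7 Pa = 12.66 MPa
anhydrite: 2920 kg/m³ × 1.796 m/s² × 720 m = 3.776×10^6 Pa = 3.776 MPa
andesite: 2670 kg/m³ × 1.796 m/s² × 1026 m = 4.920×10^6 Pa = 4.920 MPa
upper-mantle rock: 3280 kg/m³ × 1.796 m/s² × 28004 m = 1.650×10^8 Pa = 165.0 MPa
Total = 5.106 + 12.66 + 3.776 + 4.920 + 165.0 = 191.44 MPa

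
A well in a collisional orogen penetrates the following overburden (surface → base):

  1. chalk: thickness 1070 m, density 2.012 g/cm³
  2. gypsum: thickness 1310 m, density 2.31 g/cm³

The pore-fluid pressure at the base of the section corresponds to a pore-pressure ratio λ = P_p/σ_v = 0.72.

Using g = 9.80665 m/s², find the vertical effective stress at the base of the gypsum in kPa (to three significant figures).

Overburden (lithostatic) stress σ_v:
chalk: 2012 kg/m³ × 9.80665 m/s² × 1070 m = 2.111×10^7 Pa = 21.11 MPa
gypsum: 2310 kg/m³ × 9.80665 m/s² × 1310 m = 2.968×10^7 Pa = 29.68 MPa
Total = 21.11 + 29.68 = 50.788 MPa
Pore pressure P_p = λ·σ_v = 0.72 × 50.79 MPa = 36.57 MPa
Effective stress σ' = σ_v − P_p = 50.79 − 36.57 = 14.221 MPa = 14221 kPa

14200 kPa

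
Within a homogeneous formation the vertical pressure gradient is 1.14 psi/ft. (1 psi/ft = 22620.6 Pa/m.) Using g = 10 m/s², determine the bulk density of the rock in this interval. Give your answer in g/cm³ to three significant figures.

ρ = (dP/dz)/g = 1.14 psi/ft / 10 m/s² = 25787 Pa/m / 10 m/s² = 2578.7 kg/m³
= 2.579 g/cm³

2.58 g/cm³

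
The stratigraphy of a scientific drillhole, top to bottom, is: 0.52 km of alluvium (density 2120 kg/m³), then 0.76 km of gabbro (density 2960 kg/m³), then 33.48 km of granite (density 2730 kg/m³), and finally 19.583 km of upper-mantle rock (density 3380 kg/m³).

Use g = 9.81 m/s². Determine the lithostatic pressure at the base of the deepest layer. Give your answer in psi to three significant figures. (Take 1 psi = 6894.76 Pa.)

alluvium: 2120 kg/m³ × 9.81 m/s² × 520 m = 1.081×10^7 Pa = 1569 psi
gabbro: 2960 kg/m³ × 9.81 m/s² × 760 m = 2.207×10^7 Pa = 3201 psi
granite: 2730 kg/m³ × 9.81 m/s² × 33480 m = 8.966×10^8 Pa = 1.300×10^5 psi
upper-mantle rock: 3380 kg/m³ × 9.81 m/s² × 19583 m = 6.493×10^8 Pa = 94177 psi
Total = 1569 + 3201 + 1.300×10^5 + 94177 = 2.2899×10^5 psi

229000 psi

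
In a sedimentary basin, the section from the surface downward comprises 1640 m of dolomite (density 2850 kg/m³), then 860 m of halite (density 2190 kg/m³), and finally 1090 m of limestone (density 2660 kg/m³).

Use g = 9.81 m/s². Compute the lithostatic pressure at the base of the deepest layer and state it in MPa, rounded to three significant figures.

92.8 MPa

dolomite: 2850 kg/m³ × 9.81 m/s² × 1640 m = 4.585×10^7 Pa = 45.85 MPa
halite: 2190 kg/m³ × 9.81 m/s² × 860 m = 1.848×10^7 Pa = 18.48 MPa
limestone: 2660 kg/m³ × 9.81 m/s² × 1090 m = 2.844×10^7 Pa = 28.44 MPa
Total = 45.85 + 18.48 + 28.44 = 92.771 MPa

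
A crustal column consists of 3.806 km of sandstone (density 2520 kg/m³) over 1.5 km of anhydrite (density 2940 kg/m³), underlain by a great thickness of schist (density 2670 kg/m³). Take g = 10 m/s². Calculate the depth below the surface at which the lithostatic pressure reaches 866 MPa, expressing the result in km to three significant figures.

32.5 km

Pressure at base of upper layers: 2520×10×3806 + 2940×10×1500 = 1.400×10^8 Pa = 140.0 MPa
Remaining pressure to be supplied by schist: 8.660×10^8 − 1.400×10^8 = 7.260×10^8 Pa
Additional depth in schist = 7.260×10^8 Pa / (2670 kg/m³ × 10 m/s²) = 27191 m
Total depth = 5306 m + 27191 m = 32497 m
= 32.497 km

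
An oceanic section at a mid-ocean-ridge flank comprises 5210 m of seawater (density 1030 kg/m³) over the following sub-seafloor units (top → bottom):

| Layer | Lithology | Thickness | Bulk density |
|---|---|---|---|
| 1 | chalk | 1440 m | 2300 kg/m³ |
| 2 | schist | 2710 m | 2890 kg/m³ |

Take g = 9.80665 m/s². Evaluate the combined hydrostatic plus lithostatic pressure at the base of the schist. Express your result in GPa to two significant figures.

seawater: 1030 kg/m³ × 9.80665 m/s² × 5210 m = 5.263×10^7 Pa = 0.05263 GPa
chalk: 2300 kg/m³ × 9.80665 m/s² × 1440 m = 3.248×10^7 Pa = 0.03248 GPa
schist: 2890 kg/m³ × 9.80665 m/s² × 2710 m = 7.680×10^7 Pa = 0.07680 GPa
Total = 0.05263 + 0.03248 + 0.07680 = 0.16191 GPa

0.16 GPa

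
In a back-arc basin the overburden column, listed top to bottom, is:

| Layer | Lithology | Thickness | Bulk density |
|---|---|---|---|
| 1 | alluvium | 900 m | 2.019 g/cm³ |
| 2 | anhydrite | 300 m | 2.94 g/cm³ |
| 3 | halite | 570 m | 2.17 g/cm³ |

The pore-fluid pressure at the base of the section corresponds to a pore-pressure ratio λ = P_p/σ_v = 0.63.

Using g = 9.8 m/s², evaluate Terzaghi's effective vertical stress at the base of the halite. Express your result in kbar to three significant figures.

0.143 kbar

Overburden (lithostatic) stress σ_v:
alluvium: 2019 kg/m³ × 9.8 m/s² × 900 m = 1.781×10^7 Pa = 17.81 MPa
anhydrite: 2940 kg/m³ × 9.8 m/s² × 300 m = 8.644×10^6 Pa = 8.644 MPa
halite: 2170 kg/m³ × 9.8 m/s² × 570 m = 1.212×10^7 Pa = 12.12 MPa
Total = 17.81 + 8.644 + 12.12 = 38.573 MPa
Pore pressure P_p = λ·σ_v = 0.63 × 38.57 MPa = 24.30 MPa
Effective stress σ' = σ_v − P_p = 38.57 − 24.30 = 14.272 MPa = 0.14272 kbar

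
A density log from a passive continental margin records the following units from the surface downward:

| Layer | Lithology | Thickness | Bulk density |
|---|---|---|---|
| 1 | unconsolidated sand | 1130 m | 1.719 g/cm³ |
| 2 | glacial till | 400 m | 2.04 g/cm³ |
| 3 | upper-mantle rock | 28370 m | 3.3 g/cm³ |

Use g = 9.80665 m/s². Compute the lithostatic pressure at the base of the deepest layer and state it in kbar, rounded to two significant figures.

9.5 kbar

unconsolidated sand: 1719 kg/m³ × 9.80665 m/s² × 1130 m = 1.905×10^7 Pa = 0.1905 kbar
glacial till: 2040 kg/m³ × 9.80665 m/s² × 400 m = 8.002×10^6 Pa = 0.08002 kbar
upper-mantle rock: 3300 kg/m³ × 9.80665 m/s² × 28370 m = 9.181×10^8 Pa = 9.181 kbar
Total = 0.1905 + 0.08002 + 9.181 = 9.4516 kbar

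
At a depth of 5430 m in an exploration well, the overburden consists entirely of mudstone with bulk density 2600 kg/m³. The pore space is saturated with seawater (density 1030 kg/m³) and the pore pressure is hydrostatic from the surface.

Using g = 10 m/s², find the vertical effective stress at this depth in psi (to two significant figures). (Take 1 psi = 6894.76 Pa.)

12000 psi

Overburden (lithostatic) stress σ_v:
mudstone: 2600 kg/m³ × 10 m/s² × 5430 m = 1.412×10^8 Pa = 141.2 MPa
Pore pressure P_p = 1030 kg/m³ × 10 m/s² × 5430 m = 5.593×10^7 Pa = 55.93 MPa
Effective stress σ' = σ_v − P_p = 141.2 − 55.93 = 85.251 MPa = 12365 psi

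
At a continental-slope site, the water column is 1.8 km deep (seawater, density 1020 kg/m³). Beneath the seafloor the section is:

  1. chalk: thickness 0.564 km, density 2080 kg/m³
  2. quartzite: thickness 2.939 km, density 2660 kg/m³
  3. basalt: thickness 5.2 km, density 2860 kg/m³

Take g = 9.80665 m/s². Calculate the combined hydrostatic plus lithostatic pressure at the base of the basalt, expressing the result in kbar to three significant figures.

2.52 kbar

seawater: 1020 kg/m³ × 9.80665 m/s² × 1800 m = 1.801×10^7 Pa = 0.1801 kbar
chalk: 2080 kg/m³ × 9.80665 m/s² × 564 m = 1.150×10^7 Pa = 0.1150 kbar
quartzite: 2660 kg/m³ × 9.80665 m/s² × 2939 m = 7.667×10^7 Pa = 0.7667 kbar
basalt: 2860 kg/m³ × 9.80665 m/s² × 5200 m = 1.458×10^8 Pa = 1.458 kbar
Total = 0.1801 + 0.1150 + 0.7667 + 1.458 = 2.5202 kbar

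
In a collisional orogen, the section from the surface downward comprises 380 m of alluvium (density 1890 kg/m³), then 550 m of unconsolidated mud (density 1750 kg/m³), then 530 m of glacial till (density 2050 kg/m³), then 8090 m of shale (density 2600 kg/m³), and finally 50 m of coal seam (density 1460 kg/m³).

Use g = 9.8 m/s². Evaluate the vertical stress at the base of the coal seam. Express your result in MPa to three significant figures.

alluvium: 1890 kg/m³ × 9.8 m/s² × 380 m = 7.038×10^6 Pa = 7.038 MPa
unconsolidated mud: 1750 kg/m³ × 9.8 m/s² × 550 m = 9.432×10^6 Pa = 9.432 MPa
glacial till: 2050 kg/m³ × 9.8 m/s² × 530 m = 1.065×10^7 Pa = 10.65 MPa
shale: 2600 kg/m³ × 9.8 m/s² × 8090 m = 2.061×10^8 Pa = 206.1 MPa
coal seam: 1460 kg/m³ × 9.8 m/s² × 50 m = 7.154×10^5 Pa = 0.7154 MPa
Total = 7.038 + 9.432 + 10.65 + 206.1 + 0.7154 = 233.97 MPa

234 MPa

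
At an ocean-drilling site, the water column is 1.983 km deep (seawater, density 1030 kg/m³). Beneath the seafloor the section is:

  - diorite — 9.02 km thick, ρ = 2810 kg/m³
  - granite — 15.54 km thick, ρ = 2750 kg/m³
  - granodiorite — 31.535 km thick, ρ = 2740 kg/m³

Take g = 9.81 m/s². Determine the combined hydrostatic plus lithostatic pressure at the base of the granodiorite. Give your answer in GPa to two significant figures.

1.5 GPa

seawater: 1030 kg/m³ × 9.81 m/s² × 1983 m = 2.004×10^7 Pa = 0.02004 GPa
diorite: 2810 kg/m³ × 9.81 m/s² × 9020 m = 2.486×10^8 Pa = 0.2486 GPa
granite: 2750 kg/m³ × 9.81 m/s² × 15540 m = 4.192×10^8 Pa = 0.4192 GPa
granodiorite: 2740 kg/m³ × 9.81 m/s² × 31535 m = 8.476×10^8 Pa = 0.8476 GPa
Total = 0.02004 + 0.2486 + 0.4192 + 0.8476 = 1.5356 GPa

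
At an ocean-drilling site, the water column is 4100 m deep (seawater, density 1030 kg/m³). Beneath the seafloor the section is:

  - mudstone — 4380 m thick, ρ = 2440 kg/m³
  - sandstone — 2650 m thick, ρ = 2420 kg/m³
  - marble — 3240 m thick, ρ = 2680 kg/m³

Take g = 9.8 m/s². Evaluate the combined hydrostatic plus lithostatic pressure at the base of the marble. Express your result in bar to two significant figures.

seawater: 1030 kg/m³ × 9.8 m/s² × 4100 m = 4.139×10^7 Pa = 413.9 bar
mudstone: 2440 kg/m³ × 9.8 m/s² × 4380 m = 1.047×10^8 Pa = 1047 bar
sandstone: 2420 kg/m³ × 9.8 m/s² × 2650 m = 6.285×10^7 Pa = 628.5 bar
marble: 2680 kg/m³ × 9.8 m/s² × 3240 m = 8.510×10^7 Pa = 851.0 bar
Total = 413.9 + 1047 + 628.5 + 851.0 = 2940.6 bar

2900 bar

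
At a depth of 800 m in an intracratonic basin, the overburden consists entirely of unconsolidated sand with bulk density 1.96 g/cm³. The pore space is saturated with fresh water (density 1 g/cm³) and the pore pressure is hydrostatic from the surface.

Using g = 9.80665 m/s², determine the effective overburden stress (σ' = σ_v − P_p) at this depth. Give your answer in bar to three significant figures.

75.3 bar

Overburden (lithostatic) stress σ_v:
unconsolidated sand: 1960 kg/m³ × 9.80665 m/s² × 800 m = 1.538×10^7 Pa = 15.38 MPa
Pore pressure P_p = 1000 kg/m³ × 9.80665 m/s² × 800 m = 7.845×10^6 Pa = 7.845 MPa
Effective stress σ' = σ_v − P_p = 15.38 − 7.845 = 7.5315 MPa = 75.315 bar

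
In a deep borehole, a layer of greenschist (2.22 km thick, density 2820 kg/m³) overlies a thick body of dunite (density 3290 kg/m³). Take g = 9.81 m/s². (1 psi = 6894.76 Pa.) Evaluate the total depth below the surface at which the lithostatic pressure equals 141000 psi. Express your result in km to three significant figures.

Pressure at base of upper layers: 2820×9.81×2220 = 6.141×10^7 Pa = 8907 psi
Remaining pressure to be supplied by dunite: 9.722×10^8 − 6.141×10^7 = 9.107×10^8 Pa
Additional depth in dunite = 9.107×10^8 Pa / (3290 kg/m³ × 9.81 m/s²) = 28218 m
Total depth = 2220 m + 28218 m = 30438 m
= 30.438 km

30.4 km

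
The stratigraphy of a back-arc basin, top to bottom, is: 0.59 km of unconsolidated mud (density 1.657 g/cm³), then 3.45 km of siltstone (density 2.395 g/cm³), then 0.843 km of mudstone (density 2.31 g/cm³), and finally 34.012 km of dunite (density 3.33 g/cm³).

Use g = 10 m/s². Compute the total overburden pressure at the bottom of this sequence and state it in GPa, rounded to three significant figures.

unconsolidated mud: 1657 kg/m³ × 10 m/s² × 590 m = 9.776×10^6 Pa = 9.776×10^-3 GPa
siltstone: 2395 kg/m³ × 10 m/s² × 3450 m = 8.263×10^7 Pa = 0.08263 GPa
mudstone: 2310 kg/m³ × 10 m/s² × 843 m = 1.947×10^7 Pa = 0.01947 GPa
dunite: 3330 kg/m³ × 10 m/s² × 34012 m = 1.133×10^9 Pa = 1.133 GPa
Total = 9.776×10^-3 + 0.08263 + 0.01947 + 1.133 = 1.2445 GPa

1.24 GPa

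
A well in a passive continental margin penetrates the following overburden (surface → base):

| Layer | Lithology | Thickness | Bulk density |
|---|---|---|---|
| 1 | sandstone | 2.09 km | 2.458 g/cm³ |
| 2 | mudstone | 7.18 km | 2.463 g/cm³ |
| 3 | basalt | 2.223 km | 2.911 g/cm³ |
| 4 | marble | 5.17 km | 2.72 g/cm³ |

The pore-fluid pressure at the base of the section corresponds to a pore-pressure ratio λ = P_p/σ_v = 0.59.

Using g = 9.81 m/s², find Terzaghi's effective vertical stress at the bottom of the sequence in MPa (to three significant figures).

174 MPa

Overburden (lithostatic) stress σ_v:
sandstone: 2458 kg/m³ × 9.81 m/s² × 2090 m = 5.040×10^7 Pa = 50.40 MPa
mudstone: 2463 kg/m³ × 9.81 m/s² × 7180 m = 1.735×10^8 Pa = 173.5 MPa
basalt: 2911 kg/m³ × 9.81 m/s² × 2223 m = 6.348×10^7 Pa = 63.48 MPa
marble: 2720 kg/m³ × 9.81 m/s² × 5170 m = 1.380×10^8 Pa = 138.0 MPa
Total = 50.40 + 173.5 + 63.48 + 138.0 = 425.31 MPa
Pore pressure P_p = λ·σ_v = 0.59 × 425.3 MPa = 250.9 MPa
Effective stress σ' = σ_v − P_p = 425.3 − 250.9 = 174.38 MPa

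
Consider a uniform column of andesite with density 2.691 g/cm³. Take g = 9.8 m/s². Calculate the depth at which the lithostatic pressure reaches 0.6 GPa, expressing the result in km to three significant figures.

h = P/(ρg) = 0.6 GPa / (2691 kg/m³ × 9.8 m/s²) = 6.000×10^8 Pa / 26372 Pa/m = 22752 m
= 22.752 km

22.8 km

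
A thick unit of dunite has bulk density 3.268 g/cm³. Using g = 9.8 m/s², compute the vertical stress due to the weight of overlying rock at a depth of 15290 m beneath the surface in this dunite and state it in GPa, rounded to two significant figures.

0.49 GPa

dunite: 3268 kg/m³ × 9.8 m/s² × 15290 m = 4.897×10^8 Pa = 0.4897 GPa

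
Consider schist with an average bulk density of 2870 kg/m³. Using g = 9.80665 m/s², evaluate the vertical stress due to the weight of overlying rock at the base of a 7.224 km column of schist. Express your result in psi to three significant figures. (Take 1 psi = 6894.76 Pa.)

schist: 2870 kg/m³ × 9.80665 m/s² × 7224 m = 2.033×10^8 Pa = 29489 psi

29500 psi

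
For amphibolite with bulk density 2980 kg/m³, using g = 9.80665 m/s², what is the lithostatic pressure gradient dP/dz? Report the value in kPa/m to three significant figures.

29.2 kPa/m

dP/dz = ρg = 2980 kg/m³ × 9.80665 m/s² = 29224 Pa/m
= 29224 Pa/m × (1 kPa/m / 1000.0 Pa/m) = 29.224 kPa/m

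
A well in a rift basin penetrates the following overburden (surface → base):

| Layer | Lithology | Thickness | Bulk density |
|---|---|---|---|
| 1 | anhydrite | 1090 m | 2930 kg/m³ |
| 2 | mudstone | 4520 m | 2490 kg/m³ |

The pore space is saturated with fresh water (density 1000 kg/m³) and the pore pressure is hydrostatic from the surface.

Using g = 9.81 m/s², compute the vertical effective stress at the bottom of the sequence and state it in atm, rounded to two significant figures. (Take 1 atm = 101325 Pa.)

860 atm

Overburden (lithostatic) stress σ_v:
anhydrite: 2930 kg/m³ × 9.81 m/s² × 1090 m = 3.133×10^7 Pa = 31.33 MPa
mudstone: 2490 kg/m³ × 9.81 m/s² × 4520 m = 1.104×10^8 Pa = 110.4 MPa
Total = 31.33 + 110.4 = 141.74 MPa
Pore pressure P_p = 1000 kg/m³ × 9.81 m/s² × 5610 m = 5.503×10^7 Pa = 55.03 MPa
Effective stress σ' = σ_v − P_p = 141.7 − 55.03 = 86.706 MPa = 855.72 atm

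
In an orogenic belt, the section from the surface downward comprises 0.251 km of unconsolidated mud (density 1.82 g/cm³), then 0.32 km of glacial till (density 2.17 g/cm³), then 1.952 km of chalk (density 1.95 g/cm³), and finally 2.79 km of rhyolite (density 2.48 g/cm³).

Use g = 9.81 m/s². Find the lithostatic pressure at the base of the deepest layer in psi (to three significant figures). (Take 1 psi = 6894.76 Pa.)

unconsolidated mud: 1820 kg/m³ × 9.81 m/s² × 251 m = 4.481×10^6 Pa = 650.0 psi
glacial till: 2170 kg/m³ × 9.81 m/s² × 320 m = 6.812×10^6 Pa = 988.0 psi
chalk: 1950 kg/m³ × 9.81 m/s² × 1952 m = 3.734×10^7 Pa = 5416 psi
rhyolite: 2480 kg/m³ × 9.81 m/s² × 2790 m = 6.788×10^7 Pa = 9845 psi
Total = 650.0 + 988.0 + 5416 + 9845 = 16899 psi

16900 psi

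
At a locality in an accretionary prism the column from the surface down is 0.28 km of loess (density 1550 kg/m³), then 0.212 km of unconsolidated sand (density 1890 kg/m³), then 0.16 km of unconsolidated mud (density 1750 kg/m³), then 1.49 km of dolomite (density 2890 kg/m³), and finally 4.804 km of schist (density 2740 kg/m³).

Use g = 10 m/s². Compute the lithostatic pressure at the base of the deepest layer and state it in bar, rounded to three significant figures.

loess: 1550 kg/m³ × 10 m/s² × 280 m = 4.340×10^6 Pa = 43.40 bar
unconsolidated sand: 1890 kg/m³ × 10 m/s² × 212 m = 4.007×10^6 Pa = 40.07 bar
unconsolidated mud: 1750 kg/m³ × 10 m/s² × 160 m = 2.800×10^6 Pa = 28.00 bar
dolomite: 2890 kg/m³ × 10 m/s² × 1490 m = 4.306×10^7 Pa = 430.6 bar
schist: 2740 kg/m³ × 10 m/s² × 4804 m = 1.316×10^8 Pa = 1316 bar
Total = 43.40 + 40.07 + 28.00 + 430.6 + 1316 = 1858.4 bar

1860 bar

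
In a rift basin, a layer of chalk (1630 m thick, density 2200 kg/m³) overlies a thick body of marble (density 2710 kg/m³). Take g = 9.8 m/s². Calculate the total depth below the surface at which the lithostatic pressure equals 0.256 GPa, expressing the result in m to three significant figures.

9950 m

Pressure at base of upper layers: 2200×9.8×1630 = 3.514×10^7 Pa = 0.03514 GPa
Remaining pressure to be supplied by marble: 2.560×10^8 − 3.514×10^7 = 2.209×10^8 Pa
Additional depth in marble = 2.209×10^8 Pa / (2710 kg/m³ × 9.8 m/s²) = 8316.0 m
Total depth = 1630 m + 8316.0 m = 9946.0 m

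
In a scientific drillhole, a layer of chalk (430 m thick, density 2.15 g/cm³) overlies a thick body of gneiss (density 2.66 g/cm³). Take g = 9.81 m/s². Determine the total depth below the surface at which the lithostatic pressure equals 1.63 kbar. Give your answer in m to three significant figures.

Pressure at base of upper layers: 2150×9.81×430 = 9.069×10^6 Pa = 0.09069 kbar
Remaining pressure to be supplied by gneiss: 1.630×10^8 − 9.069×10^6 = 1.539×10^8 Pa
Additional depth in gneiss = 1.539×10^8 Pa / (2660 kg/m³ × 9.81 m/s²) = 5898.9 m
Total depth = 430 m + 5898.9 m = 6328.9 m

6330 m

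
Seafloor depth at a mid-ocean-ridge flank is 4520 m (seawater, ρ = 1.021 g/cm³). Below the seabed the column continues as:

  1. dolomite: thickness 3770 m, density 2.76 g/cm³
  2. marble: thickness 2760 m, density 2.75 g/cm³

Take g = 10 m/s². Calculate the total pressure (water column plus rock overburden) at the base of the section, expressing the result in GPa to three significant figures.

0.226 GPa

seawater: 1021 kg/m³ × 10 m/s² × 4520 m = 4.615×10^7 Pa = 0.04615 GPa
dolomite: 2760 kg/m³ × 10 m/s² × 3770 m = 1.041×10^8 Pa = 0.1041 GPa
marble: 2750 kg/m³ × 10 m/s² × 2760 m = 7.590×10^7 Pa = 0.07590 GPa
Total = 0.04615 + 0.1041 + 0.07590 = 0.22610 GPa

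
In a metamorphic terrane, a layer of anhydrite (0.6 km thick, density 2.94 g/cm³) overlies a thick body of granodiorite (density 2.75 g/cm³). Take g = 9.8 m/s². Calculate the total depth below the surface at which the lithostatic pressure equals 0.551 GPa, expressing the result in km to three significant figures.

20.4 km

Pressure at base of upper layers: 2940×9.8×600 = 1.729×10^7 Pa = 0.01729 GPa
Remaining pressure to be supplied by granodiorite: 5.510×10^8 − 1.729×10^7 = 5.337×10^8 Pa
Additional depth in granodiorite = 5.337×10^8 Pa / (2750 kg/m³ × 9.8 m/s²) = 19804 m
Total depth = 600 m + 19804 m = 20404 m
= 20.404 km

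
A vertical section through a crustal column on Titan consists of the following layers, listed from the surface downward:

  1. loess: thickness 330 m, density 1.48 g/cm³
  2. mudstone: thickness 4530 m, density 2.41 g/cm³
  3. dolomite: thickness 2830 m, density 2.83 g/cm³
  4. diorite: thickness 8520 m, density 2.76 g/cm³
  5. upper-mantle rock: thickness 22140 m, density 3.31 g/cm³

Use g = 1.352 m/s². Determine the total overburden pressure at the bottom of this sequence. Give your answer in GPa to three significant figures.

loess: 1480 kg/m³ × 1.352 m/s² × 330 m = 6.603×10^5 Pa = 6.603×10^-4 GPa
mudstone: 2410 kg/m³ × 1.352 m/s² × 4530 m = 1.476×10^7 Pa = 0.01476 GPa
dolomite: 2830 kg/m³ × 1.352 m/s² × 2830 m = 1.083×10^7 Pa = 0.01083 GPa
diorite: 2760 kg/m³ × 1.352 m/s² × 8520 m = 3.179×10^7 Pa = 0.03179 GPa
upper-mantle rock: 3310 kg/m³ × 1.352 m/s² × 22140 m = 9.908×10^7 Pa = 0.09908 GPa
Total = 6.603×10^-4 + 0.01476 + 0.01083 + 0.03179 + 0.09908 = 0.15712 GPa

0.157 GPa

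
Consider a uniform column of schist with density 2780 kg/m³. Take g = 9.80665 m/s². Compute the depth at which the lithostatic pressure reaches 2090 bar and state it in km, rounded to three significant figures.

h = P/(ρg) = 2090 bar / (2780 kg/m³ × 9.80665 m/s²) = 2.090×10^8 Pa / 27262 Pa/m = 7666.2 m
= 7.6662 km

7.67 km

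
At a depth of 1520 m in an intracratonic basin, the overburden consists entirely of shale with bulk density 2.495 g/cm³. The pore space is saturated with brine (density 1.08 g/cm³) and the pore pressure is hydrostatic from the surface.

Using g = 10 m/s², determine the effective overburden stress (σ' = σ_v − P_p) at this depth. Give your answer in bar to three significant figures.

215 bar

Overburden (lithostatic) stress σ_v:
shale: 2495 kg/m³ × 10 m/s² × 1520 m = 3.792×10^7 Pa = 37.92 MPa
Pore pressure P_p = 1080 kg/m³ × 10 m/s² × 1520 m = 1.642×10^7 Pa = 16.42 MPa
Effective stress σ' = σ_v − P_p = 37.92 − 16.42 = 21.508 MPa = 215.08 bar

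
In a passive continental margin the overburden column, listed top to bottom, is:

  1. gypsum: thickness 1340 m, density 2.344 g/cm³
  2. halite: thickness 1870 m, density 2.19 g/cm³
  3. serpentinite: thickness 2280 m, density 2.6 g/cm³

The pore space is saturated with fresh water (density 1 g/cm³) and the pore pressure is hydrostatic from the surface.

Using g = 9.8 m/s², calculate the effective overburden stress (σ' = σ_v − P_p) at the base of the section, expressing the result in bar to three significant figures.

752 bar

Overburden (lithostatic) stress σ_v:
gypsum: 2344 kg/m³ × 9.8 m/s² × 1340 m = 3.078×10^7 Pa = 30.78 MPa
halite: 2190 kg/m³ × 9.8 m/s² × 1870 m = 4.013×10^7 Pa = 40.13 MPa
serpentinite: 2600 kg/m³ × 9.8 m/s² × 2280 m = 5.809×10^7 Pa = 58.09 MPa
Total = 30.78 + 40.13 + 58.09 = 129.01 MPa
Pore pressure P_p = 1000 kg/m³ × 9.8 m/s² × 5490 m = 5.380×10^7 Pa = 53.80 MPa
Effective stress σ' = σ_v − P_p = 129.0 − 53.80 = 75.208 MPa = 752.08 bar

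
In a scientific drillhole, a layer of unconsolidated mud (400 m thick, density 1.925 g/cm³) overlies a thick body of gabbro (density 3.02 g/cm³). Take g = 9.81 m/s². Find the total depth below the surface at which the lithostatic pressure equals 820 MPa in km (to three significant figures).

Pressure at base of upper layers: 1925×9.81×400 = 7.554×10^6 Pa = 7.554 MPa
Remaining pressure to be supplied by gabbro: 8.200×10^8 − 7.554×10^6 = 8.124×10^8 Pa
Additional depth in gabbro = 8.124×10^8 Pa / (3020 kg/m³ × 9.81 m/s²) = 27423 m
Total depth = 400 m + 27423 m = 27823 m
= 27.823 km

27.8 km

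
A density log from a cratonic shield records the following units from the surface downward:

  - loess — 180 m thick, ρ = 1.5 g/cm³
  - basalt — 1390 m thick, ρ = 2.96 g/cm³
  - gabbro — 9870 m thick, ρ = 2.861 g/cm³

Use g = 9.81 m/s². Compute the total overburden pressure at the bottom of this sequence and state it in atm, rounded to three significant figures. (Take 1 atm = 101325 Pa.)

3160 atm

loess: 1500 kg/m³ × 9.81 m/s² × 180 m = 2.649×10^6 Pa = 26.14 atm
basalt: 2960 kg/m³ × 9.81 m/s² × 1390 m = 4.036×10^7 Pa = 398.3 atm
gabbro: 2861 kg/m³ × 9.81 m/s² × 9870 m = 2.770×10^8 Pa = 2734 atm
Total = 26.14 + 398.3 + 2734 = 3158.4 atm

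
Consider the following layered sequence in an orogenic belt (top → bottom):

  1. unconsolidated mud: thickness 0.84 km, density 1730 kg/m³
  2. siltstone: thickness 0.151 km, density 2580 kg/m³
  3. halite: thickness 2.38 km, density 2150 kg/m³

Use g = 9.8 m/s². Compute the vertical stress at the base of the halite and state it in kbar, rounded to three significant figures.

unconsolidated mud: 1730 kg/m³ × 9.8 m/s² × 840 m = 1.424×10^7 Pa = 0.1424 kbar
siltstone: 2580 kg/m³ × 9.8 m/s² × 151 m = 3.818×10^6 Pa = 0.03818 kbar
halite: 2150 kg/m³ × 9.8 m/s² × 2380 m = 5.015×10^7 Pa = 0.5015 kbar
Total = 0.1424 + 0.03818 + 0.5015 = 0.68206 kbar

0.682 kbar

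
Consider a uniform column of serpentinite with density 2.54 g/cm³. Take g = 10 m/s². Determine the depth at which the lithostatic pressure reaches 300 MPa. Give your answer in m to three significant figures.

11800 m

h = P/(ρg) = 300 MPa / (2540 kg/m³ × 10 m/s²) = 3.000×10^8 Pa / 25400 Pa/m = 11811 m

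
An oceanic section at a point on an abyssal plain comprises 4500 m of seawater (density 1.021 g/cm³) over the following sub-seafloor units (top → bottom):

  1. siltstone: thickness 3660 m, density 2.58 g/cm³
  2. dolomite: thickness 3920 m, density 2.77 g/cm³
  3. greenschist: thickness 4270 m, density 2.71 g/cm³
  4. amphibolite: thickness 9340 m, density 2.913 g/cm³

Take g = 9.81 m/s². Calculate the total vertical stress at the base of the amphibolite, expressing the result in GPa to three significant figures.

0.625 GPa

seawater: 1021 kg/m³ × 9.81 m/s² × 4500 m = 4.507×10^7 Pa = 0.04507 GPa
siltstone: 2580 kg/m³ × 9.81 m/s² × 3660 m = 9.263×10^7 Pa = 0.09263 GPa
dolomite: 2770 kg/m³ × 9.81 m/s² × 3920 m = 1.065×10^8 Pa = 0.1065 GPa
greenschist: 2710 kg/m³ × 9.81 m/s² × 4270 m = 1.135×10^8 Pa = 0.1135 GPa
amphibolite: 2913 kg/m³ × 9.81 m/s² × 9340 m = 2.669×10^8 Pa = 0.2669 GPa
Total = 0.04507 + 0.09263 + 0.1065 + 0.1135 + 0.2669 = 0.62465 GPa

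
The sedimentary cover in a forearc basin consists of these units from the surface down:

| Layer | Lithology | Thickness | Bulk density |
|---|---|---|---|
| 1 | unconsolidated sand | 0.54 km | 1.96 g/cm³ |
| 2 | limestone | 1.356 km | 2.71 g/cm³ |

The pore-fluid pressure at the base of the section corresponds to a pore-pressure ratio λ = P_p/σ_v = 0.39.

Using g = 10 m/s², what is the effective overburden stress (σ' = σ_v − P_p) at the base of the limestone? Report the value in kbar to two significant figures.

Overburden (lithostatic) stress σ_v:
unconsolidated sand: 1960 kg/m³ × 10 m/s² × 540 m = 1.058×10^7 Pa = 10.58 MPa
limestone: 2710 kg/m³ × 10 m/s² × 1356 m = 3.675×10^7 Pa = 36.75 MPa
Total = 10.58 + 36.75 = 47.332 MPa
Pore pressure P_p = λ·σ_v = 0.39 × 47.33 MPa = 18.46 MPa
Effective stress σ' = σ_v − P_p = 47.33 − 18.46 = 28.872 MPa = 0.28872 kbar

0.29 kbar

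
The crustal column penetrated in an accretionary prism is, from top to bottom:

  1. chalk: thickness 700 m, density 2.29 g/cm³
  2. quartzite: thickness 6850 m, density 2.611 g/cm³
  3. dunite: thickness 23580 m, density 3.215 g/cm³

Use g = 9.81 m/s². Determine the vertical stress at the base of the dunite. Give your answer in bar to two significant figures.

9300 bar

chalk: 2290 kg/m³ × 9.81 m/s² × 700 m = 1.573×10^7 Pa = 157.3 bar
quartzite: 2611 kg/m³ × 9.81 m/s² × 6850 m = 1.755×10^8 Pa = 1755 bar
dunite: 3215 kg/m³ × 9.81 m/s² × 23580 m = 7.437×10^8 Pa = 7437 bar
Total = 157.3 + 1755 + 7437 = 9348.7 bar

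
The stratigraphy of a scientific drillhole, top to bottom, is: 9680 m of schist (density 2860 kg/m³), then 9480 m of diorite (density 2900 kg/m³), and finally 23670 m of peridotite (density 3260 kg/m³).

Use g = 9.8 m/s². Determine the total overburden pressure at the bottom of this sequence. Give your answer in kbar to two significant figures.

schist: 2860 kg/m³ × 9.8 m/s² × 9680 m = 2.713×10^8 Pa = 2.713 kbar
diorite: 2900 kg/m³ × 9.8 m/s² × 9480 m = 2.694×10^8 Pa = 2.694 kbar
peridotite: 3260 kg/m³ × 9.8 m/s² × 23670 m = 7.562×10^8 Pa = 7.562 kbar
Total = 2.713 + 2.694 + 7.562 = 12.969 kbar

13 kbar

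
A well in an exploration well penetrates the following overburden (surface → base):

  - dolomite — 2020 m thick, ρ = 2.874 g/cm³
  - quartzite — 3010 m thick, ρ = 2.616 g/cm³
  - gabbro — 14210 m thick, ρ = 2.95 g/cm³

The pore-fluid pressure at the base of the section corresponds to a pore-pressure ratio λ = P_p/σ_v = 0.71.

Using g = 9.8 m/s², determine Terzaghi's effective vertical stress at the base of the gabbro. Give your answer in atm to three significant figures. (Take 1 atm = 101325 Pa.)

1560 atm

Overburden (lithostatic) stress σ_v:
dolomite: 2874 kg/m³ × 9.8 m/s² × 2020 m = 5.689×10^7 Pa = 56.89 MPa
quartzite: 2616 kg/m³ × 9.8 m/s² × 3010 m = 7.717×10^7 Pa = 77.17 MPa
gabbro: 2950 kg/m³ × 9.8 m/s² × 14210 m = 4.108×10^8 Pa = 410.8 MPa
Total = 56.89 + 77.17 + 410.8 = 544.87 MPa
Pore pressure P_p = λ·σ_v = 0.71 × 544.9 MPa = 386.9 MPa
Effective stress σ' = σ_v − P_p = 544.9 − 386.9 = 158.01 MPa = 1559.5 atm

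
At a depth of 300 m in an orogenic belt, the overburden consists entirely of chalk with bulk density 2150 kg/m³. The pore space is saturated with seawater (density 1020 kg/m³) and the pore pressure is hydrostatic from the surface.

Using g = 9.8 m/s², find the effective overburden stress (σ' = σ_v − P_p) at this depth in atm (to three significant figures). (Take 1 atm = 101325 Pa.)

32.8 atm

Overburden (lithostatic) stress σ_v:
chalk: 2150 kg/m³ × 9.8 m/s² × 300 m = 6.321×10^6 Pa = 6.321 MPa
Pore pressure P_p = 1020 kg/m³ × 9.8 m/s² × 300 m = 2.999×10^6 Pa = 2.999 MPa
Effective stress σ' = σ_v − P_p = 6.321 − 2.999 = 3.3222 MPa = 32.788 atm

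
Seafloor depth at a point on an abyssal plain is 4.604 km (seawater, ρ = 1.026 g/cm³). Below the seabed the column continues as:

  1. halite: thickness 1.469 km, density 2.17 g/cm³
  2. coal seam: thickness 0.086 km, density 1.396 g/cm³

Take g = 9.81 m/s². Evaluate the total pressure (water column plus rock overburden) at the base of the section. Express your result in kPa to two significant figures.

seawater: 1026 kg/m³ × 9.81 m/s² × 4604 m = 4.634×10^7 Pa = 46340 kPa
halite: 2170 kg/m³ × 9.81 m/s² × 1469 m = 3.127×10^7 Pa = 31272 kPa
coal seam: 1396 kg/m³ × 9.81 m/s² × 86 m = 1.178×10^6 Pa = 1178 kPa
Total = 46340 + 31272 + 1178 = 78789 kPa

79000 kPa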